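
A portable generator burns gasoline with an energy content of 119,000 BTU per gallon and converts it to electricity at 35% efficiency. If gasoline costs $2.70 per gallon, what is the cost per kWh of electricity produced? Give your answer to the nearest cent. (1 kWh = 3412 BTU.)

Electrical output per gallon = 119,000 BTU × 0.35 / 3412 BTU/kWh = 12.21 kWh
Cost per kWh = $2.70 / 12.21 kWh = $0.221

$0.22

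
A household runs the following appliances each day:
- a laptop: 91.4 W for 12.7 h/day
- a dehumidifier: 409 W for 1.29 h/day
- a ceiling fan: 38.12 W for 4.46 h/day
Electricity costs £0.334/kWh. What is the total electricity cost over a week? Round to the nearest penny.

laptop: 91.4 W × 12.7 h × 7 d = 8,125 Wh = 8.125 kWh
dehumidifier: 409 W × 1.29 h × 7 d = 3,693 Wh = 3.693 kWh
ceiling fan: 38.12 W × 4.46 h × 7 d = 1,190 Wh = 1.19 kWh
Total energy = 8.125 + 3.693 + 1.19 = 13.01 kWh
Cost = 13.01 kWh × £0.334 = £4.34

£4.34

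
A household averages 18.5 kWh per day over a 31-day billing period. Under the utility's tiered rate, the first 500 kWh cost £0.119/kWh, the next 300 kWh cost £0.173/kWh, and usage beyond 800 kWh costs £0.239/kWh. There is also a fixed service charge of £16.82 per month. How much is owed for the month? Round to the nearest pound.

£89

Usage = 18.5 kWh/day × 31 days = 573.5 kWh
First 500 kWh × £0.119 = £59.50
Next 73.5 kWh × £0.173 = £12.72
Remaining tier: 0 kWh (not reached)
Energy charge = £72.22; + service £16.82 = £89.04 ≈ £89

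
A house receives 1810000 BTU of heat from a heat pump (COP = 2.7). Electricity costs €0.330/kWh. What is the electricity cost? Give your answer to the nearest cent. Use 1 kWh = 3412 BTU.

Heat delivered = 1,810,000 BTU / 3412 = 530.5 kWh
Electrical input = 530.5 kWh / 2.7 = 196.5 kWh
Cost = 196.5 × €0.330/kWh = €64.84

€64.84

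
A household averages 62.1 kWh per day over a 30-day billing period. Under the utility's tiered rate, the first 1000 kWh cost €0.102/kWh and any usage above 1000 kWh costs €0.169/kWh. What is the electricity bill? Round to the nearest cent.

Usage = 62.1 kWh/day × 30 days = 1863 kWh
First 1000 kWh × €0.102 = €102.00
Remaining 863 kWh × €0.169 = €145.85
Total = €247.85

€247.85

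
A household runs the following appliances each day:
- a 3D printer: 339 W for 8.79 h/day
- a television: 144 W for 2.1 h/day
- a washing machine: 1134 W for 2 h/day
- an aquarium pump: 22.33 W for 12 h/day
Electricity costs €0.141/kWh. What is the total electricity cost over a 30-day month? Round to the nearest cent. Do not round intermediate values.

3D printer: 339 W × 8.79 h × 30 d = 89,394 Wh = 89.39 kWh
television: 144 W × 2.1 h × 30 d = 9,072 Wh = 9.072 kWh
washing machine: 1134 W × 2 h × 30 d = 68,040 Wh = 68.04 kWh
aquarium pump: 22.33 W × 12 h × 30 d = 8,039 Wh = 8.039 kWh
Total energy = 89.39 + 9.072 + 68.04 + 8.039 = 174.5 kWh
Cost = 174.5 kWh × €0.141 = €24.61

€24.61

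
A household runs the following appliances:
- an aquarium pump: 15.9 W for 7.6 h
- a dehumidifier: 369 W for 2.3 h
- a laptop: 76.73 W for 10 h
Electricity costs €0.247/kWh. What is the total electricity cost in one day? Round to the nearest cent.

€0.43

aquarium pump: 15.9 W × 7.6 h = 121 Wh = 0.1208 kWh
dehumidifier: 369 W × 2.3 h = 849 Wh = 0.8487 kWh
laptop: 76.73 W × 10 h = 767 Wh = 0.7673 kWh
Total energy = 0.1208 + 0.8487 + 0.7673 = 1.737 kWh
Cost = 1.737 kWh × €0.247 = €0.43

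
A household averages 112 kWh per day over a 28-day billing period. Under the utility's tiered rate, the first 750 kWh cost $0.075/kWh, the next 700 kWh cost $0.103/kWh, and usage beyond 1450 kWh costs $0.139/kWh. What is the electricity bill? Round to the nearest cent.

Usage = 112 kWh/day × 28 days = 3136 kWh
First 750 kWh × $0.075 = $56.25
Next 700 kWh × $0.103 = $72.10
Remaining 1686 kWh × $0.139 = $234.35
Total = $362.70

$362.70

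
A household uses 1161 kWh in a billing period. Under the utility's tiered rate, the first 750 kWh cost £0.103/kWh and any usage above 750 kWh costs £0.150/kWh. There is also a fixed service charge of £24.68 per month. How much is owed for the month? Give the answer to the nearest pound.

First 750 kWh × £0.103 = £77.25
Remaining 411 kWh × £0.150 = £61.65
Energy charge = £138.90; + service £24.68 = £163.58 ≈ £164

£164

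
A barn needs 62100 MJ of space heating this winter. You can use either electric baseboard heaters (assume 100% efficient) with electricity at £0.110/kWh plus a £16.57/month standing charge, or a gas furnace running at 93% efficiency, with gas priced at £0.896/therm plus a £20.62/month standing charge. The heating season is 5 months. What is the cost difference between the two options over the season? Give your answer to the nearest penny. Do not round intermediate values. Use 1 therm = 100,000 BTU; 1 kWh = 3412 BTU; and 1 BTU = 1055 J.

Heat load = 62100 MJ = 62,100,000,000 J / 1055 = 58,862,559 BTU
Gas: input = 58,862,559 / 0.93 = 63,293,074 BTU = 632.9 therm → 632.9 × £0.896 = £567.11; + 5 × £20.62 standing = £670.21
Electric: 58,862,559 BTU / 3412 = 17,250 kWh → × £0.110 = £1,897.68; + 5 × £16.57 standing = £1,980.53
Difference = |£670.21 − £1,980.53| = £1,310.32

£1310.32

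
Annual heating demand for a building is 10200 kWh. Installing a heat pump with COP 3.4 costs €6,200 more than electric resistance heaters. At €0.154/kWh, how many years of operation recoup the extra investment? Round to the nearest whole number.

Resistance: 10200 kWh × €0.154 = €1,570.80/yr
Heat pump: 10200 / 3.4 = 3000 kWh in → × €0.154 = €462.00/yr
Annual savings = €1,108.80
Payback = €6,200 / €1,108.80 = 5.59 years

6 years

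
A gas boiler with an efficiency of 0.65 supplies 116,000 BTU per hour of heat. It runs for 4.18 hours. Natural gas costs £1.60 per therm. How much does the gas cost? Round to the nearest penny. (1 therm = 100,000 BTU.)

£11.94

Heat delivered = 116,000 BTU/h × 4.18 h = 484,880 BTU
Gas input = 484,880 / 0.65 = 745,969 BTU
= 745,969 / 100,000 = 7.46 therm
Cost = 7.46 × £1.60/therm = £11.94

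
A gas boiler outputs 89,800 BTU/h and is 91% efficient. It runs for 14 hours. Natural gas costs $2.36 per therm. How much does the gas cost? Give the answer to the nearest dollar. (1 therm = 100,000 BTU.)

Heat delivered = 89,800 BTU/h × 14 h = 1,257,200 BTU
Gas input = 1,257,200 / 0.91 = 1,381,538 BTU
= 1,381,538 / 100,000 = 13.82 therm
Cost = 13.82 × $2.36/therm = $32.60 ≈ $33

$33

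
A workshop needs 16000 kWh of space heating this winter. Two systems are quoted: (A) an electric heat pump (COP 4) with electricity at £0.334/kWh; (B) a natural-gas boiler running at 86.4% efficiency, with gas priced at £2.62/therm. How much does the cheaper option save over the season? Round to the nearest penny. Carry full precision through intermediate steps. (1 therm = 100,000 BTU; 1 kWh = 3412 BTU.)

Heat load = 16000 kWh × 3412 = 54,592,000 BTU
Gas: input = 54,592,000 / 0.864 = 63,185,185 BTU = 631.9 therm → 631.9 × £2.62 = £1,655.45
Heat pump: 54,592,000 BTU / 3412 = 16,000 kWh heat; / 4 = 4,000 kWh in → × £0.334 = £1,336.00
Difference = |£1,655.45 − £1,336.00| = £319.45

£319.45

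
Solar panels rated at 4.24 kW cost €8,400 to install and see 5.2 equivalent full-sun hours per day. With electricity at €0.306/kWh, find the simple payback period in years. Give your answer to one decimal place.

3.4 years

Daily generation = 4.24 kW × 5.2 h = 22.05 kWh
Annual generation = 22.05 × 365 = 8047.5 kWh
Annual savings = 8047.5 × €0.306 = €2,462.54
Payback = €8,400 / €2,462.54 = 3.41 years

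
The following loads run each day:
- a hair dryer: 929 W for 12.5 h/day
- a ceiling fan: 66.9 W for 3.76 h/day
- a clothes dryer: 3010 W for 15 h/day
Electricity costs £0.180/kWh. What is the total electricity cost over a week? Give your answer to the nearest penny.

hair dryer: 929 W × 12.5 h × 7 d = 81,288 Wh = 81.29 kWh
ceiling fan: 66.9 W × 3.76 h × 7 d = 1,761 Wh = 1.761 kWh
clothes dryer: 3010 W × 15 h × 7 d = 316,050 Wh = 316.1 kWh
Total energy = 81.29 + 1.761 + 316.1 = 399.1 kWh
Cost = 399.1 kWh × £0.180 = £71.84

£71.84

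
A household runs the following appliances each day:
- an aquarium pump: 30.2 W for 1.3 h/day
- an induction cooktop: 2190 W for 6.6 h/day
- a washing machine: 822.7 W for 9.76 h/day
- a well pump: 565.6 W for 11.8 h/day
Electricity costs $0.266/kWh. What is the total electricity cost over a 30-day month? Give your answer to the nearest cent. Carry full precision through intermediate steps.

aquarium pump: 30.2 W × 1.3 h × 30 d = 1,178 Wh = 1.178 kWh
induction cooktop: 2190 W × 6.6 h × 30 d = 433,620 Wh = 433.6 kWh
washing machine: 822.7 W × 9.76 h × 30 d = 240,887 Wh = 240.9 kWh
well pump: 565.6 W × 11.8 h × 30 d = 200,222 Wh = 200.2 kWh
Total energy = 1.178 + 433.6 + 240.9 + 200.2 = 875.9 kWh
Cost = 875.9 kWh × $0.266 = $232.99

$232.99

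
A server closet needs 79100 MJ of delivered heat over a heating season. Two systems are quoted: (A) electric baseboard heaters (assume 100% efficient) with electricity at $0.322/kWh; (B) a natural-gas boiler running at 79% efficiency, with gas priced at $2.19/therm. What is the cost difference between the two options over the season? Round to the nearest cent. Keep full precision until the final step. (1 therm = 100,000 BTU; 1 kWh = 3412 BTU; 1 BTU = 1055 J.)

$4997.27

Heat load = 79100 MJ = 79,100,000,000 J / 1055 = 74,976,303 BTU
Gas: input = 74,976,303 / 0.79 = 94,906,713 BTU = 949.1 therm → 949.1 × $2.19 = $2,078.46
Electric: 74,976,303 BTU / 3412 = 21,970 kWh → × $0.322 = $7,075.72
Difference = |$2,078.46 − $7,075.72| = $4,997.27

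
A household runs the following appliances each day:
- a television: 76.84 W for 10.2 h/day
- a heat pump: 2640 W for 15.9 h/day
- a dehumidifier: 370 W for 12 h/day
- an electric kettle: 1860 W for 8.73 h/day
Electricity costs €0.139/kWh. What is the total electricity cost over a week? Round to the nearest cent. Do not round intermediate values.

€61.72

television: 76.84 W × 10.2 h × 7 d = 5,486 Wh = 5.486 kWh
heat pump: 2640 W × 15.9 h × 7 d = 293,832 Wh = 293.8 kWh
dehumidifier: 370 W × 12 h × 7 d = 31,080 Wh = 31.08 kWh
electric kettle: 1860 W × 8.73 h × 7 d = 113,665 Wh = 113.7 kWh
Total energy = 5.486 + 293.8 + 31.08 + 113.7 = 444.1 kWh
Cost = 444.1 kWh × €0.139 = €61.72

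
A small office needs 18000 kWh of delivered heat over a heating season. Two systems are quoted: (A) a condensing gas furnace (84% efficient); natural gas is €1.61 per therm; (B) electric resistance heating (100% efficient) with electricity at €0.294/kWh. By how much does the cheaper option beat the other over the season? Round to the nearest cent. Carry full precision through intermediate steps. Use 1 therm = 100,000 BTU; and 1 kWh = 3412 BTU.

€4114.86

Heat load = 18000 kWh × 3412 = 61,416,000 BTU
Gas: input = 61,416,000 / 0.84 = 73,114,286 BTU = 731.1 therm → 731.1 × €1.61 = €1,177.14
Electric: 61,416,000 BTU / 3412 = 18,000 kWh → × €0.294 = €5,292.00
Difference = |€1,177.14 − €5,292.00| = €4,114.86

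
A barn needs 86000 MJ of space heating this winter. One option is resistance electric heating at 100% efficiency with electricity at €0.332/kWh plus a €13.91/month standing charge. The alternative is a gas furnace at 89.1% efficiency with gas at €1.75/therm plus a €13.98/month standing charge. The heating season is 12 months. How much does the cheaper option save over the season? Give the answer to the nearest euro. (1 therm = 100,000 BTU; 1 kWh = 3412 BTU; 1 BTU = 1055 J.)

€6330

Heat load = 86000 MJ = 86,000,000,000 J / 1055 = 81,516,588 BTU
Gas: input = 81,516,588 / 0.891 = 91,488,875 BTU = 914.9 therm → 914.9 × €1.75 = €1,601.06; + 12 × €13.98 standing = €1,768.82
Electric: 81,516,588 BTU / 3412 = 23,890 kWh → × €0.332 = €7,931.86; + 12 × €13.91 standing = €8,098.78
Difference = |€1,768.82 − €8,098.78| = €6,329.96 ≈ €6330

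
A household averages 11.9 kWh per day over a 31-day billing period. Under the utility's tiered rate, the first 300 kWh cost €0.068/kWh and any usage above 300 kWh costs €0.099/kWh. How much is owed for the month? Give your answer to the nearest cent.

Usage = 11.9 kWh/day × 31 days = 368.9 kWh
First 300 kWh × €0.068 = €20.40
Remaining 68.9 kWh × €0.099 = €6.82
Total = €27.22

€27.22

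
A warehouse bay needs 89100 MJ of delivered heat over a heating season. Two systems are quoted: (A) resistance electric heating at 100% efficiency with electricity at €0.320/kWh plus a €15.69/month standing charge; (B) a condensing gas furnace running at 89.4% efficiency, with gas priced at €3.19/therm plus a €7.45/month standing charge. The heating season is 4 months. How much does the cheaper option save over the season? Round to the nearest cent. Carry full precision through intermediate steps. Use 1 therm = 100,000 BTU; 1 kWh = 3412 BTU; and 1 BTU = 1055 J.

Heat load = 89100 MJ = 89,100,000,000 J / 1055 = 84,454,976 BTU
Gas: input = 84,454,976 / 0.894 = 94,468,654 BTU = 944.7 therm → 944.7 × €3.19 = €3,013.55; + 4 × €7.45 standing = €3,043.35
Electric: 84,454,976 BTU / 3412 = 24,750 kWh → × €0.320 = €7,920.75; + 4 × €15.69 standing = €7,983.51
Difference = |€3,043.35 − €7,983.51| = €4,940.16

€4940.16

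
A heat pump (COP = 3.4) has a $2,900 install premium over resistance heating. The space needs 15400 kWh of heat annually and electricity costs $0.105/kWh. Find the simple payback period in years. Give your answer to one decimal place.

Resistance: 15400 kWh × $0.105 = $1,617.00/yr
Heat pump: 15400 / 3.4 = 4529 kWh in → × $0.105 = $475.59/yr
Annual savings = $1,141.41
Payback = $2,900 / $1,141.41 = 2.54 years

2.5 years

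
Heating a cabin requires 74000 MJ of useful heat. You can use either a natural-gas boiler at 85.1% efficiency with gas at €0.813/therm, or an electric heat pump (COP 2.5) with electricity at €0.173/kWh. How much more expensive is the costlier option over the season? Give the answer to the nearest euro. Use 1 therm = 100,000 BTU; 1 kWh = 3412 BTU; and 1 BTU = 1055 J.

€752

Heat load = 74000 MJ = 74,000,000,000 J / 1055 = 70,142,180 BTU
Gas: input = 70,142,180 / 0.851 = 82,423,243 BTU = 824.2 therm → 824.2 × €0.813 = €670.10
Heat pump: 70,142,180 BTU / 3412 = 20,560 kWh heat; / 2.5 = 8,223 kWh in → × €0.173 = €1,422.58
Difference = |€670.10 − €1,422.58| = €752.48 ≈ €752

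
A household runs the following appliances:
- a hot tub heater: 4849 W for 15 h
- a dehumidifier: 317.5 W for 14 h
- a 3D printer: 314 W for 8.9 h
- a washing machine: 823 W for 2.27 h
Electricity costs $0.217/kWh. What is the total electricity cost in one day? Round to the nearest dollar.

$18

hot tub heater: 4849 W × 15 h = 72,735 Wh = 72.73 kWh
dehumidifier: 317.5 W × 14 h = 4,445 Wh = 4.445 kWh
3D printer: 314 W × 8.9 h = 2,795 Wh = 2.795 kWh
washing machine: 823 W × 2.27 h = 1,868 Wh = 1.868 kWh
Total energy = 72.73 + 4.445 + 2.795 + 1.868 = 81.84 kWh
Cost = 81.84 kWh × $0.217 = $17.76 ≈ $18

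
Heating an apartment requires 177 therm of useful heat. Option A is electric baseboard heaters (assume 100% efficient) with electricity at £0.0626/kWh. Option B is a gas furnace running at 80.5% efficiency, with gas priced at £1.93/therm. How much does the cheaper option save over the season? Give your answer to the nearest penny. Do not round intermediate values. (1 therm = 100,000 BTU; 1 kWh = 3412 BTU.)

£99.62

Heat load = 177 therm × 100,000 = 17,700,000 BTU
Gas: input = 17,700,000 / 0.805 = 21,987,578 BTU = 219.9 therm → 219.9 × £1.93 = £424.36
Electric: 17,700,000 BTU / 3412 = 5,188 kWh → × £0.0626 = £324.74
Difference = |£424.36 − £324.74| = £99.62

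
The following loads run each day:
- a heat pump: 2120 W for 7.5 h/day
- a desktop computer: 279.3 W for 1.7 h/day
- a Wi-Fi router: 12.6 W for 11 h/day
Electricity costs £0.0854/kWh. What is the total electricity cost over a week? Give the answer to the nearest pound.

£10

heat pump: 2120 W × 7.5 h × 7 d = 111,300 Wh = 111.3 kWh
desktop computer: 279.3 W × 1.7 h × 7 d = 3,324 Wh = 3.324 kWh
Wi-Fi router: 12.6 W × 11 h × 7 d = 970 Wh = 0.9702 kWh
Total energy = 111.3 + 3.324 + 0.9702 = 115.6 kWh
Cost = 115.6 kWh × £0.0854 = £9.87 ≈ £10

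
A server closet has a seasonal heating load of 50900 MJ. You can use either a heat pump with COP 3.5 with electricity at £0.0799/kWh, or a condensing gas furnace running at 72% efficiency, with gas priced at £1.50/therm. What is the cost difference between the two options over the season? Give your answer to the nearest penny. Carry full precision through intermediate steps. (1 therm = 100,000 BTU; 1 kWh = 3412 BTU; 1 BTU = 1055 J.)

£682.33

Heat load = 50900 MJ = 50,900,000,000 J / 1055 = 48,246,445 BTU
Gas: input = 48,246,445 / 0.72 = 67,008,952 BTU = 670.1 therm → 670.1 × £1.50 = £1,005.13
Heat pump: 48,246,445 BTU / 3412 = 14,140 kWh heat; / 3.5 = 4,040 kWh in → × £0.0799 = £322.80
Difference = |£1,005.13 − £322.80| = £682.33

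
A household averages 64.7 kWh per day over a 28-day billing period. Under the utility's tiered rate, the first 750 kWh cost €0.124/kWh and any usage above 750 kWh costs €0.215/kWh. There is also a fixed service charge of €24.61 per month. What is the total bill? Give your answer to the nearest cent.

Usage = 64.7 kWh/day × 28 days = 1811.6 kWh
First 750 kWh × €0.124 = €93.00
Remaining 1061.6 kWh × €0.215 = €228.24
Energy charge = €321.24; + service €24.61 = €345.85

€345.85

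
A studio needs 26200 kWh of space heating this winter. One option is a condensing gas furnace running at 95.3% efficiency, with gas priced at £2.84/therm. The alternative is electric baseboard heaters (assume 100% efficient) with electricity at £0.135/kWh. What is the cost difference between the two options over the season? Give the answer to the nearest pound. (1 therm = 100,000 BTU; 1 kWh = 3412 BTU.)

Heat load = 26200 kWh × 3412 = 89,394,400 BTU
Gas: input = 89,394,400 / 0.953 = 93,803,148 BTU = 938 therm → 938 × £2.84 = £2,664.01
Electric: 89,394,400 BTU / 3412 = 26,200 kWh → × £0.135 = £3,537.00
Difference = |£2,664.01 − £3,537.00| = £872.99 ≈ £873

£873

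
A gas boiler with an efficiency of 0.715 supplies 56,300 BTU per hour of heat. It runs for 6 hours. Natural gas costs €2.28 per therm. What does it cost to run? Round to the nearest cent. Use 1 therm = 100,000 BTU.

€10.77

Heat delivered = 56,300 BTU/h × 6 h = 337,800 BTU
Gas input = 337,800 / 0.715 = 472,448 BTU
= 472,448 / 100,000 = 4.724 therm
Cost = 4.724 × €2.28/therm = €10.77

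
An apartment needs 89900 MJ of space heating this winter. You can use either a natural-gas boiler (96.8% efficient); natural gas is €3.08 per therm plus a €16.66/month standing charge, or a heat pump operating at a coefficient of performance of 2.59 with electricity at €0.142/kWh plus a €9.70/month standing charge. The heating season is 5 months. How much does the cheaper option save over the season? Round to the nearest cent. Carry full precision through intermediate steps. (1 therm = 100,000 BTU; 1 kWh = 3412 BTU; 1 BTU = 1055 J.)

€1376.87

Heat load = 89900 MJ = 89,900,000,000 J / 1055 = 85,213,270 BTU
Gas: input = 85,213,270 / 0.968 = 88,030,238 BTU = 880.3 therm → 880.3 × €3.08 = €2,711.33; + 5 × €16.66 standing = €2,794.63
Heat pump: 85,213,270 BTU / 3412 = 24,970 kWh heat; / 2.59 = 9,643 kWh in → × €0.142 = €1,369.26; + 5 × €9.70 standing = €1,417.76
Difference = |€2,794.63 − €1,417.76| = €1,376.87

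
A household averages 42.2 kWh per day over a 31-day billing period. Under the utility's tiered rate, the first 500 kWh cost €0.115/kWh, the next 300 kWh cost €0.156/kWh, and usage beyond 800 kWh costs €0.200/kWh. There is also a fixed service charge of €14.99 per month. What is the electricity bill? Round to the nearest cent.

Usage = 42.2 kWh/day × 31 days = 1308.2 kWh
First 500 kWh × €0.115 = €57.50
Next 300 kWh × €0.156 = €46.80
Remaining 508.2 kWh × €0.200 = €101.64
Energy charge = €205.94; + service €14.99 = €220.93

€220.93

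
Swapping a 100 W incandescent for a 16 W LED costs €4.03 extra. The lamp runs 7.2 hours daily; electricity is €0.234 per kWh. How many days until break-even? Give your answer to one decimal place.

Power saved = 100 − 16 = 84 W
Daily energy saved = 84 W × 7.2 h = 604.8 Wh = 0.6048 kWh
Daily savings = 0.6048 × €0.234 = €0.1415
Payback = €4.03 / €0.1415 per day = 28.48 days

28.5 days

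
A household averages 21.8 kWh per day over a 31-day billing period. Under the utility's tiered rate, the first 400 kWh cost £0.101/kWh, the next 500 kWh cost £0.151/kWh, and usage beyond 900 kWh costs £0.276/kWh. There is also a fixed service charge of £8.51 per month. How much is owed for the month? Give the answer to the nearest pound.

Usage = 21.8 kWh/day × 31 days = 675.8 kWh
First 400 kWh × £0.101 = £40.40
Next 275.8 kWh × £0.151 = £41.65
Remaining tier: 0 kWh (not reached)
Energy charge = £82.05; + service £8.51 = £90.56 ≈ £91

£91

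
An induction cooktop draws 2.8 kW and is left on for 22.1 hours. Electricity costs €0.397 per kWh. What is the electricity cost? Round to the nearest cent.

€24.57

Energy = 2800 W × 22.1 h = 61,880 Wh = 61.88 kWh
Cost = 61.88 kWh × €0.397/kWh = €24.57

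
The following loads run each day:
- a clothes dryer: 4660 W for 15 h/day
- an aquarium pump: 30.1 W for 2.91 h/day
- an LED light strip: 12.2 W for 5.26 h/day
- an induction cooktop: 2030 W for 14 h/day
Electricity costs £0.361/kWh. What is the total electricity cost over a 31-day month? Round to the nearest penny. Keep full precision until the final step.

£1102.00

clothes dryer: 4660 W × 15 h × 31 d = 2,166,900 Wh = 2,167 kWh
aquarium pump: 30.1 W × 2.91 h × 31 d = 2,715 Wh = 2.715 kWh
LED light strip: 12.2 W × 5.26 h × 31 d = 1,989 Wh = 1.989 kWh
induction cooktop: 2030 W × 14 h × 31 d = 881,020 Wh = 881 kWh
Total energy = 2,167 + 2.715 + 1.989 + 881 = 3,053 kWh
Cost = 3,053 kWh × £0.361 = £1,102.00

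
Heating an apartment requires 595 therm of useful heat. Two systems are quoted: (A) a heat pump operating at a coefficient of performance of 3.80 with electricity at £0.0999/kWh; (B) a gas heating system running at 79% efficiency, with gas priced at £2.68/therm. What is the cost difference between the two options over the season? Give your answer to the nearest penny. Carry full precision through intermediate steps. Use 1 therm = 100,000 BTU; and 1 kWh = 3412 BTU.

£1560.03

Heat load = 595 therm × 100,000 = 59,500,000 BTU
Gas: input = 59,500,000 / 0.79 = 75,316,456 BTU = 753.2 therm → 753.2 × £2.68 = £2,018.48
Heat pump: 59,500,000 BTU / 3412 = 17,440 kWh heat; / 3.80 = 4,589 kWh in → × £0.0999 = £458.45
Difference = |£2,018.48 − £458.45| = £1,560.03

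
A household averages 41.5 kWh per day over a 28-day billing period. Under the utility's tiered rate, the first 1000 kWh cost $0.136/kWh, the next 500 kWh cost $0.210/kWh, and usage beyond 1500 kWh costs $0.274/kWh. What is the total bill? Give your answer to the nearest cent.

Usage = 41.5 kWh/day × 28 days = 1162 kWh
First 1000 kWh × $0.136 = $136.00
Next 162 kWh × $0.210 = $34.02
Remaining tier: 0 kWh (not reached)
Total = $170.02

$170.02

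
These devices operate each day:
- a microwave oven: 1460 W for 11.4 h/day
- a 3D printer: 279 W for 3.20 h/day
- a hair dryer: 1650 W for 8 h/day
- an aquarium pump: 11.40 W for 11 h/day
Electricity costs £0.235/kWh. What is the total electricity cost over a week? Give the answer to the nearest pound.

£51

microwave oven: 1460 W × 11.4 h × 7 d = 116,508 Wh = 116.5 kWh
3D printer: 279 W × 3.20 h × 7 d = 6,250 Wh = 6.25 kWh
hair dryer: 1650 W × 8 h × 7 d = 92,400 Wh = 92.4 kWh
aquarium pump: 11.40 W × 11 h × 7 d = 878 Wh = 0.8778 kWh
Total energy = 116.5 + 6.25 + 92.4 + 0.8778 = 216 kWh
Cost = 216 kWh × £0.235 = £50.77 ≈ £51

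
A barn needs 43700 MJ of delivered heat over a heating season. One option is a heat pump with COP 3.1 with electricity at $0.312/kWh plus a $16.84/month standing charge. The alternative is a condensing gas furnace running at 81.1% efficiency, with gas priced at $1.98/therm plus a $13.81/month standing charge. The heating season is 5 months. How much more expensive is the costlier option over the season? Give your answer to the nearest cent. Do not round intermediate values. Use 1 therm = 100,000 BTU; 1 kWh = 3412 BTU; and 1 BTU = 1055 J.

Heat load = 43700 MJ = 43,700,000,000 J / 1055 = 41,421,801 BTU
Gas: input = 41,421,801 / 0.811 = 51,074,970 BTU = 510.7 therm → 510.7 × $1.98 = $1,011.28; + 5 × $13.81 standing = $1,080.33
Heat pump: 41,421,801 BTU / 3412 = 12,140 kWh heat; / 3.1 = 3,916 kWh in → × $0.312 = $1,221.84; + 5 × $16.84 standing = $1,306.04
Difference = |$1,080.33 − $1,306.04| = $225.70

$225.70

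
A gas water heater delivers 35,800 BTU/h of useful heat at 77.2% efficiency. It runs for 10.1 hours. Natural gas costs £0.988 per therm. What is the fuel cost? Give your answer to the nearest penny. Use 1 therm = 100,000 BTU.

£4.63

Heat delivered = 35,800 BTU/h × 10.1 h = 361,580 BTU
Gas input = 361,580 / 0.772 = 468,368 BTU
= 468,368 / 100,000 = 4.684 therm
Cost = 4.684 × £0.988/therm = £4.63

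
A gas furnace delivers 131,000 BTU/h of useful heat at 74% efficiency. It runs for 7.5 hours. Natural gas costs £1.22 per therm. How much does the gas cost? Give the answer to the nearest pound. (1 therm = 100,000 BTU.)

Heat delivered = 131,000 BTU/h × 7.5 h = 982,500 BTU
Gas input = 982,500 / 0.740 = 1,327,703 BTU
= 1,327,703 / 100,000 = 13.28 therm
Cost = 13.28 × £1.22/therm = £16.20 ≈ £16

£16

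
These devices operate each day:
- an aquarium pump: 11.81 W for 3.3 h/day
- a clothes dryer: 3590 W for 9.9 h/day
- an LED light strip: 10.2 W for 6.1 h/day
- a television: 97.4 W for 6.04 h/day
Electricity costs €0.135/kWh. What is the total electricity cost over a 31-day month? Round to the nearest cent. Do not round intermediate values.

€151.62

aquarium pump: 11.81 W × 3.3 h × 31 d = 1,208 Wh = 1.208 kWh
clothes dryer: 3590 W × 9.9 h × 31 d = 1,101,771 Wh = 1,102 kWh
LED light strip: 10.2 W × 6.1 h × 31 d = 1,929 Wh = 1.929 kWh
television: 97.4 W × 6.04 h × 31 d = 18,237 Wh = 18.24 kWh
Total energy = 1.208 + 1,102 + 1.929 + 18.24 = 1,123 kWh
Cost = 1,123 kWh × €0.135 = €151.62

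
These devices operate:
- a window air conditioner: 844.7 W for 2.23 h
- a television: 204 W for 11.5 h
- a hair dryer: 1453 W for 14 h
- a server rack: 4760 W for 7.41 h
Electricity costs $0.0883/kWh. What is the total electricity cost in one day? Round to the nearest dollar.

$5

window air conditioner: 844.7 W × 2.23 h = 1,884 Wh = 1.884 kWh
television: 204 W × 11.5 h = 2,346 Wh = 2.346 kWh
hair dryer: 1453 W × 14 h = 20,342 Wh = 20.34 kWh
server rack: 4760 W × 7.41 h = 35,272 Wh = 35.27 kWh
Total energy = 1.884 + 2.346 + 20.34 + 35.27 = 59.84 kWh
Cost = 59.84 kWh × $0.0883 = $5.28 ≈ $5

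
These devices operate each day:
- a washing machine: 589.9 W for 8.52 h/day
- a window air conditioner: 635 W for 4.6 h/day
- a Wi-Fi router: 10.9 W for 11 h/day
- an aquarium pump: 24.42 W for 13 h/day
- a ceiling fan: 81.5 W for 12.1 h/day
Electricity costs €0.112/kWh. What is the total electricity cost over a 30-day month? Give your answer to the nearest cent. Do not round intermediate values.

€31.48

washing machine: 589.9 W × 8.52 h × 30 d = 150,778 Wh = 150.8 kWh
window air conditioner: 635 W × 4.6 h × 30 d = 87,630 Wh = 87.63 kWh
Wi-Fi router: 10.9 W × 11 h × 30 d = 3,597 Wh = 3.597 kWh
aquarium pump: 24.42 W × 13 h × 30 d = 9,524 Wh = 9.524 kWh
ceiling fan: 81.5 W × 12.1 h × 30 d = 29,584 Wh = 29.58 kWh
Total energy = 150.8 + 87.63 + 3.597 + 9.524 + 29.58 = 281.1 kWh
Cost = 281.1 kWh × €0.112 = €31.48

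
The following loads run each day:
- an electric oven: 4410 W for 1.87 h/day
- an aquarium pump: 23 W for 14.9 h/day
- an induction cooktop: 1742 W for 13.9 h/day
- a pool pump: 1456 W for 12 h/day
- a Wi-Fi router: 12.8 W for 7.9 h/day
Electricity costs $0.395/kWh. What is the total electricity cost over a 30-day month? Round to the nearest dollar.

$597

electric oven: 4410 W × 1.87 h × 30 d = 247,401 Wh = 247.4 kWh
aquarium pump: 23 W × 14.9 h × 30 d = 10,281 Wh = 10.28 kWh
induction cooktop: 1742 W × 13.9 h × 30 d = 726,414 Wh = 726.4 kWh
pool pump: 1456 W × 12 h × 30 d = 524,160 Wh = 524.2 kWh
Wi-Fi router: 12.8 W × 7.9 h × 30 d = 3,034 Wh = 3.034 kWh
Total energy = 247.4 + 10.28 + 726.4 + 524.2 + 3.034 = 1,511 kWh
Cost = 1,511 kWh × $0.395 = $596.96 ≈ $597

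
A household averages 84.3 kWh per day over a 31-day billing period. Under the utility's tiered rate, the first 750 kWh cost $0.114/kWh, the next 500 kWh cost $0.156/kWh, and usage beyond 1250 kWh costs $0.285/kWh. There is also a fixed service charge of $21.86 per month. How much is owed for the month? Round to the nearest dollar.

Usage = 84.3 kWh/day × 31 days = 2613.3 kWh
First 750 kWh × $0.114 = $85.50
Next 500 kWh × $0.156 = $78.00
Remaining 1363.3 kWh × $0.285 = $388.54
Energy charge = $552.04; + service $21.86 = $573.90 ≈ $574

$574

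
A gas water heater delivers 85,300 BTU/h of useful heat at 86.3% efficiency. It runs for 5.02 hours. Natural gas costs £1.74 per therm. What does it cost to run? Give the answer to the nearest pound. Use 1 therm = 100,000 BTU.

£9

Heat delivered = 85,300 BTU/h × 5.02 h = 428,206 BTU
Gas input = 428,206 / 0.863 = 496,183 BTU
= 496,183 / 100,000 = 4.962 therm
Cost = 4.962 × £1.74/therm = £8.63 ≈ £9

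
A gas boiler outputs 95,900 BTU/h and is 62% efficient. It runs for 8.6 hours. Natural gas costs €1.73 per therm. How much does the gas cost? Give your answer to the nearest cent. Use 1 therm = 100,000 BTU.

€23.01

Heat delivered = 95,900 BTU/h × 8.6 h = 824,740 BTU
Gas input = 824,740 / 0.62 = 1,330,226 BTU
= 1,330,226 / 100,000 = 13.3 therm
Cost = 13.3 × €1.73/therm = €23.01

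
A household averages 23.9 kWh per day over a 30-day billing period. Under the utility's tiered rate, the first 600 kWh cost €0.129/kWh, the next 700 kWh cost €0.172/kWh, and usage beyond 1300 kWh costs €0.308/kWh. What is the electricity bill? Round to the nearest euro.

€98

Usage = 23.9 kWh/day × 30 days = 717 kWh
First 600 kWh × €0.129 = €77.40
Next 117 kWh × €0.172 = €20.12
Remaining tier: 0 kWh (not reached)
Total = €97.52 ≈ €98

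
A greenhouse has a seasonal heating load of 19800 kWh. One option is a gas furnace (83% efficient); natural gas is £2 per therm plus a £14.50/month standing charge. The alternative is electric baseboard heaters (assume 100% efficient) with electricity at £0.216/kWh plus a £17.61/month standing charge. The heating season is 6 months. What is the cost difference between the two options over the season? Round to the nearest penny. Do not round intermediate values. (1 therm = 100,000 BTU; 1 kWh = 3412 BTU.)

£2667.57

Heat load = 19800 kWh × 3412 = 67,557,600 BTU
Gas: input = 67,557,600 / 0.83 = 81,394,699 BTU = 813.9 therm → 813.9 × £2 = £1,627.89; + 6 × £14.50 standing = £1,714.89
Electric: 67,557,600 BTU / 3412 = 19,800 kWh → × £0.216 = £4,276.80; + 6 × £17.61 standing = £4,382.46
Difference = |£1,714.89 − £4,382.46| = £2,667.57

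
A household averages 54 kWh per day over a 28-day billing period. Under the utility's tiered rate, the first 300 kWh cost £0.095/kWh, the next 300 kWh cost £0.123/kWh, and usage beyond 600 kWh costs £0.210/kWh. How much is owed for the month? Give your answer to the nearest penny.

Usage = 54 kWh/day × 28 days = 1512 kWh
First 300 kWh × £0.095 = £28.50
Next 300 kWh × £0.123 = £36.90
Remaining 912 kWh × £0.210 = £191.52
Total = £256.92

£256.92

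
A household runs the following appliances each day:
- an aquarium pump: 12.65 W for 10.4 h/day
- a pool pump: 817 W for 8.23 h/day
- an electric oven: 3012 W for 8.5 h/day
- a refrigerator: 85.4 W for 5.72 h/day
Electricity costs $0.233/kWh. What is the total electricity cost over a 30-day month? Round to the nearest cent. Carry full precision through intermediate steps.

$230.29

aquarium pump: 12.65 W × 10.4 h × 30 d = 3,947 Wh = 3.947 kWh
pool pump: 817 W × 8.23 h × 30 d = 201,717 Wh = 201.7 kWh
electric oven: 3012 W × 8.5 h × 30 d = 768,060 Wh = 768.1 kWh
refrigerator: 85.4 W × 5.72 h × 30 d = 14,655 Wh = 14.65 kWh
Total energy = 3.947 + 201.7 + 768.1 + 14.65 = 988.4 kWh
Cost = 988.4 kWh × $0.233 = $230.29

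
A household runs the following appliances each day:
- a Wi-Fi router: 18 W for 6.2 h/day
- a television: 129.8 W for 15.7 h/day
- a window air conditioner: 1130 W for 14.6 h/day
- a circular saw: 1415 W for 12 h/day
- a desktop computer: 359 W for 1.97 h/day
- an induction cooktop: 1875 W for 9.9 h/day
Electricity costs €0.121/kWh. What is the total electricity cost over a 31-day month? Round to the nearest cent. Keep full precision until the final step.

€205.92

Wi-Fi router: 18 W × 6.2 h × 31 d = 3,460 Wh = 3.46 kWh
television: 129.8 W × 15.7 h × 31 d = 63,174 Wh = 63.17 kWh
window air conditioner: 1130 W × 14.6 h × 31 d = 511,438 Wh = 511.4 kWh
circular saw: 1415 W × 12 h × 31 d = 526,380 Wh = 526.4 kWh
desktop computer: 359 W × 1.97 h × 31 d = 21,924 Wh = 21.92 kWh
induction cooktop: 1875 W × 9.9 h × 31 d = 575,438 Wh = 575.4 kWh
Total energy = 3.46 + 63.17 + 511.4 + 526.4 + 21.92 + 575.4 = 1,702 kWh
Cost = 1,702 kWh × €0.121 = €205.92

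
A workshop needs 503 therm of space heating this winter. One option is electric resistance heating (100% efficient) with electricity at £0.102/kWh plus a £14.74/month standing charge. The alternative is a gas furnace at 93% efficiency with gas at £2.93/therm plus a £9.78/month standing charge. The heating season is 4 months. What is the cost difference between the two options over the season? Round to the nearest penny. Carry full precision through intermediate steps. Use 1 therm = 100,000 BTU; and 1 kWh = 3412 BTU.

Heat load = 503 therm × 100,000 = 50,300,000 BTU
Gas: input = 50,300,000 / 0.93 = 54,086,022 BTU = 540.9 therm → 540.9 × £2.93 = £1,584.72; + 4 × £9.78 standing = £1,623.84
Electric: 50,300,000 BTU / 3412 = 14,740 kWh → × £0.102 = £1,503.69; + 4 × £14.74 standing = £1,562.65
Difference = |£1,623.84 − £1,562.65| = £61.19

£61.19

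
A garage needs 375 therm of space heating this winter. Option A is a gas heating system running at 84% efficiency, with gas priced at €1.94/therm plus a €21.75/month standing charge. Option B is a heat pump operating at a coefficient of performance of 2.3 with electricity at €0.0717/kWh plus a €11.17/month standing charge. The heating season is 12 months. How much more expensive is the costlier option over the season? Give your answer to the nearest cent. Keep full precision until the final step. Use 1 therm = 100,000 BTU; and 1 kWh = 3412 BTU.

Heat load = 375 therm × 100,000 = 37,500,000 BTU
Gas: input = 37,500,000 / 0.84 = 44,642,857 BTU = 446.4 therm → 446.4 × €1.94 = €866.07; + 12 × €21.75 standing = €1,127.07
Heat pump: 37,500,000 BTU / 3412 = 10,990 kWh heat; / 2.3 = 4,779 kWh in → × €0.0717 = €342.62; + 12 × €11.17 standing = €476.66
Difference = |€1,127.07 − €476.66| = €650.41

€650.41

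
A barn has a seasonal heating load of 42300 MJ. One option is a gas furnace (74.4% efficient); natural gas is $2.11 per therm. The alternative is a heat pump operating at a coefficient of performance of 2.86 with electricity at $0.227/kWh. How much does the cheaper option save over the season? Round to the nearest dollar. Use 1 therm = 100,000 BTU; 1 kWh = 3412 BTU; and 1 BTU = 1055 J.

$204

Heat load = 42300 MJ = 42,300,000,000 J / 1055 = 40,094,787 BTU
Gas: input = 40,094,787 / 0.744 = 53,890,842 BTU = 538.9 therm → 538.9 × $2.11 = $1,137.10
Heat pump: 40,094,787 BTU / 3412 = 11,750 kWh heat; / 2.86 = 4,109 kWh in → × $0.227 = $932.69
Difference = |$1,137.10 − $932.69| = $204.40 ≈ $204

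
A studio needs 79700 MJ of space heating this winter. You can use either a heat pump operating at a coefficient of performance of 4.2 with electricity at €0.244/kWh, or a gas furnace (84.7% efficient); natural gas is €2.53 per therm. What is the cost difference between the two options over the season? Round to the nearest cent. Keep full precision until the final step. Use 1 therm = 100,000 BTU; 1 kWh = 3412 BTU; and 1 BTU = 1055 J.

€970.25

Heat load = 79700 MJ = 79,700,000,000 J / 1055 = 75,545,024 BTU
Gas: input = 75,545,024 / 0.847 = 89,191,291 BTU = 891.9 therm → 891.9 × €2.53 = €2,256.54
Heat pump: 75,545,024 BTU / 3412 = 22,140 kWh heat; / 4.2 = 5,272 kWh in → × €0.244 = €1,286.29
Difference = |€2,256.54 − €1,286.29| = €970.25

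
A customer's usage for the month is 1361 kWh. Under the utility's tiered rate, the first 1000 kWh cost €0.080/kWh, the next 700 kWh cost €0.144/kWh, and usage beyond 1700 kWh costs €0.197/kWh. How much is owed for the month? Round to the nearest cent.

€131.98

First 1000 kWh × €0.080 = €80.00
Next 361 kWh × €0.144 = €51.98
Remaining tier: 0 kWh (not reached)
Total = €131.98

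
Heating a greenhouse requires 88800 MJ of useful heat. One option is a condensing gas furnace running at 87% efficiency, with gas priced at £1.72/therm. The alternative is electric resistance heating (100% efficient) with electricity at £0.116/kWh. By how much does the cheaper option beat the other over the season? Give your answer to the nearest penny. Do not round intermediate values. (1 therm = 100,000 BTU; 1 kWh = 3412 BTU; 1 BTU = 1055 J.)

Heat load = 88800 MJ = 88,800,000,000 J / 1055 = 84,170,616 BTU
Gas: input = 84,170,616 / 0.87 = 96,747,835 BTU = 967.5 therm → 967.5 × £1.72 = £1,664.06
Electric: 84,170,616 BTU / 3412 = 24,670 kWh → × £0.116 = £2,861.60
Difference = |£1,664.06 − £2,861.60| = £1,197.54

£1197.54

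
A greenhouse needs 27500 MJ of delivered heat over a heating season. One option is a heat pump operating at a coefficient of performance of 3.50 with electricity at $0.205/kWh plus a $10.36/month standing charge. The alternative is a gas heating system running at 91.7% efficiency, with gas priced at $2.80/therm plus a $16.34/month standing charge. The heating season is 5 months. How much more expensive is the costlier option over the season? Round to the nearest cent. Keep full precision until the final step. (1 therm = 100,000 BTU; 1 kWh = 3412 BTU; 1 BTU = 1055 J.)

$378.36

Heat load = 27500 MJ = 27,500,000,000 J / 1055 = 26,066,351 BTU
Gas: input = 26,066,351 / 0.917 = 28,425,682 BTU = 284.3 therm → 284.3 × $2.80 = $795.92; + 5 × $16.34 standing = $877.62
Heat pump: 26,066,351 BTU / 3412 = 7,640 kWh heat; / 3.50 = 2,183 kWh in → × $0.205 = $447.46; + 5 × $10.36 standing = $499.26
Difference = |$877.62 − $499.26| = $378.36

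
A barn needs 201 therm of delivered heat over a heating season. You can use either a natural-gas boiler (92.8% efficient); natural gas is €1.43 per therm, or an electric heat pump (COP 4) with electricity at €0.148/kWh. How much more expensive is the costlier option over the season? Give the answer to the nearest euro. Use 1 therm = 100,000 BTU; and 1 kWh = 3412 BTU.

€92

Heat load = 201 therm × 100,000 = 20,100,000 BTU
Gas: input = 20,100,000 / 0.928 = 21,659,483 BTU = 216.6 therm → 216.6 × €1.43 = €309.73
Heat pump: 20,100,000 BTU / 3412 = 5,891 kWh heat; / 4 = 1,473 kWh in → × €0.148 = €217.97
Difference = |€309.73 − €217.97| = €91.76 ≈ €92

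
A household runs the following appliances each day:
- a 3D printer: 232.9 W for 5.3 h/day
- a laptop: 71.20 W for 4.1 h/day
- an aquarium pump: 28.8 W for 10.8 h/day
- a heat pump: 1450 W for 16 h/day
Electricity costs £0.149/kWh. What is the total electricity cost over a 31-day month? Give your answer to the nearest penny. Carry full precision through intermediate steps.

3D printer: 232.9 W × 5.3 h × 31 d = 38,265 Wh = 38.27 kWh
laptop: 71.20 W × 4.1 h × 31 d = 9,050 Wh = 9.05 kWh
aquarium pump: 28.8 W × 10.8 h × 31 d = 9,642 Wh = 9.642 kWh
heat pump: 1450 W × 16 h × 31 d = 719,200 Wh = 719.2 kWh
Total energy = 38.27 + 9.05 + 9.642 + 719.2 = 776.2 kWh
Cost = 776.2 kWh × £0.149 = £115.65

£115.65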